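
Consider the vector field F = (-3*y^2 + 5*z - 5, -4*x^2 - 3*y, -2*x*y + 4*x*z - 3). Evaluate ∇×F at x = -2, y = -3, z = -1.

(∇×F)₁ = ∂F₃/∂y − ∂F₂/∂z = -2*x
(∇×F)₂ = ∂F₁/∂z − ∂F₃/∂x = 2*y - 4*z + 5
(∇×F)₃ = ∂F₂/∂x − ∂F₁/∂y = -8*x + 6*y
∇×F = (-2*x, 2*y - 4*z + 5, -8*x + 6*y)
At (-2, -3, -1): (4, 3, -2).

(4, 3, -2)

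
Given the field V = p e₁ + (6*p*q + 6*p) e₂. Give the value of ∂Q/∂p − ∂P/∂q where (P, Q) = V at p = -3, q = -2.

∂V₂/∂p = 6*q + 6
∂V₁/∂q = 0
Scalar curl = 6*q + 6
At (-3, -2): -6.

-6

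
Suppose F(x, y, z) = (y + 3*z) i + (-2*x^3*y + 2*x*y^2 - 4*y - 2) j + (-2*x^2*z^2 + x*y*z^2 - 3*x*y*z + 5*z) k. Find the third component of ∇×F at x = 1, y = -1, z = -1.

7

(∇×F)_3 = ∂F₂/∂x − ∂F₁/∂y
= -6*x^2*y + 2*y^2 − (1)
= -6*x^2*y + 2*y^2 - 1
At (1, -1, -1): 7.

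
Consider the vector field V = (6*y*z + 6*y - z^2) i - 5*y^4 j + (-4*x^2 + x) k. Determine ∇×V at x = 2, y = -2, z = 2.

(0, -1, -18)

(∇×V)₁ = ∂V₃/∂y − ∂V₂/∂z = 0
(∇×V)₂ = ∂V₁/∂z − ∂V₃/∂x = 8*x + 6*y - 2*z - 1
(∇×V)₃ = ∂V₂/∂x − ∂V₁/∂y = -6*z - 6
∇×V = (0, 8*x + 6*y - 2*z - 1, -6*z - 6)
At (2, -2, 2): (0, -1, -18).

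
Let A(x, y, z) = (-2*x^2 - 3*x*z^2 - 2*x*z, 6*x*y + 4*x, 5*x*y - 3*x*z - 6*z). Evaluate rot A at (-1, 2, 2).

(∇×A)₁ = ∂A₃/∂y − ∂A₂/∂z = 5*x
(∇×A)₂ = ∂A₁/∂z − ∂A₃/∂x = -6*x*z - 2*x - 5*y + 3*z
(∇×A)₃ = ∂A₂/∂x − ∂A₁/∂y = 6*y + 4
∇×A = (5*x, -6*x*z - 2*x - 5*y + 3*z, 6*y + 4)
At (-1, 2, 2): (-5, 10, 16).

(-5, 10, 16)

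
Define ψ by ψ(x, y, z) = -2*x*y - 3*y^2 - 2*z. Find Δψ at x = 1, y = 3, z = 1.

-6

∂²ψ/∂x² = 0
∂²ψ/∂y² = -6
∂²ψ/∂z² = 0
∇²ψ = -6
At (1, 3, 1): -6.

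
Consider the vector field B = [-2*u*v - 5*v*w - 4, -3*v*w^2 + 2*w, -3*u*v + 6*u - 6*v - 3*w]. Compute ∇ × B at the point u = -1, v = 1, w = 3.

(13, -8, 13)

(∇×B)₁ = ∂B₃/∂v − ∂B₂/∂w = -3*u + 6*v*w - 8
(∇×B)₂ = ∂B₁/∂w − ∂B₃/∂u = -2*v - 6
(∇×B)₃ = ∂B₂/∂u − ∂B₁/∂v = 2*u + 5*w
∇×B = (-3*u + 6*v*w - 8, -2*v - 6, 2*u + 5*w)
At (-1, 1, 3): (13, -8, 13).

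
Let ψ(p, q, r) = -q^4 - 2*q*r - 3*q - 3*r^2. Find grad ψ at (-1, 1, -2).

∂ψ/∂p = 0
∂ψ/∂q = -4*q^3 - 2*r - 3
∂ψ/∂r = -2*q - 6*r
∇ψ = (0, -4*q^3 - 2*r - 3, -2*q - 6*r)
At (-1, 1, -2): (0, -3, 10).

(0, -3, 10)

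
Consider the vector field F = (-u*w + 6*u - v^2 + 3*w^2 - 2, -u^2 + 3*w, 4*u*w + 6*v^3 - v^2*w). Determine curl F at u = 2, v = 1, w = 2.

(11, 2, -2)

(∇×F)₁ = ∂F₃/∂v − ∂F₂/∂w = 18*v^2 - 2*v*w - 3
(∇×F)₂ = ∂F₁/∂w − ∂F₃/∂u = -u + 2*w
(∇×F)₃ = ∂F₂/∂u − ∂F₁/∂v = -2*u + 2*v
∇×F = (18*v^2 - 2*v*w - 3, -u + 2*w, -2*u + 2*v)
At (2, 1, 2): (11, 2, -2).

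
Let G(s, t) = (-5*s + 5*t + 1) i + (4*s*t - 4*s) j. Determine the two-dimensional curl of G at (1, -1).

∂G₂/∂s = 4*t - 4
∂G₁/∂t = 5
Scalar curl = 4*t - 9
At (1, -1): -13.

-13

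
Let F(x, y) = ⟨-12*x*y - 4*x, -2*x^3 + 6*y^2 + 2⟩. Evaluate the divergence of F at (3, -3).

-4

∂F₁/∂x = -12*y - 4
∂F₂/∂y = 12*y
∇·F = -4
At (3, -3): -4.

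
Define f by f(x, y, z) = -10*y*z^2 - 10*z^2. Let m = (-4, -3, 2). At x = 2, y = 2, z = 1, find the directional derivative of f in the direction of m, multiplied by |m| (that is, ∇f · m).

-90

∂f/∂x = 0
∂f/∂y = -10*z^2
∂f/∂z = -20*y*z - 20*z
∇f at (2, 2, 1) = (0, -10, -60)
∇f · m = (0)(-4) + (-10)(-3) + (-60)(2) = -90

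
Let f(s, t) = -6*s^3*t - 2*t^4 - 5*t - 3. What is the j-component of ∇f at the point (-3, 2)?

(∇f)_2 = ∂f/∂t = -6*s^3 - 8*t^3 - 5
At (-3, 2): 93.

93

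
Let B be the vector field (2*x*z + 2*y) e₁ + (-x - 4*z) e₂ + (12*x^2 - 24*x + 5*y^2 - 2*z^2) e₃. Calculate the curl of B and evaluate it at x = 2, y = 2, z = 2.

(24, -20, -3)

(∇×B)₁ = ∂B₃/∂y − ∂B₂/∂z = 10*y + 4
(∇×B)₂ = ∂B₁/∂z − ∂B₃/∂x = -22*x + 24
(∇×B)₃ = ∂B₂/∂x − ∂B₁/∂y = -3
∇×B = (10*y + 4, -22*x + 24, -3)
At (2, 2, 2): (24, -20, -3).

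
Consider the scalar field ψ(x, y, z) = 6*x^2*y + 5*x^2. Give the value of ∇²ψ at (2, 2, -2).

34

∂²ψ/∂x² = 2*(6*y + 5)
∂²ψ/∂y² = 0
∂²ψ/∂z² = 0
∇²ψ = 12*y + 10
At (2, 2, -2): 34.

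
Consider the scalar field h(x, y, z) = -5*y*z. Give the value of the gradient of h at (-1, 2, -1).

(0, 5, -10)

∂h/∂x = 0
∂h/∂y = -5*z
∂h/∂z = -5*y
∇h = (0, -5*z, -5*y)
At (-1, 2, -1): (0, 5, -10).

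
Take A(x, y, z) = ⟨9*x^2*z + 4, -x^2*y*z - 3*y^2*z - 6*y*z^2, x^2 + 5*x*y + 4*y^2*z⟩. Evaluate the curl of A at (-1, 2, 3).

(∇×A)₁ = ∂A₃/∂y − ∂A₂/∂z = x^2*y + 5*x + 3*y^2 + 20*y*z
(∇×A)₂ = ∂A₁/∂z − ∂A₃/∂x = 9*x^2 - 2*x - 5*y
(∇×A)₃ = ∂A₂/∂x − ∂A₁/∂y = -2*x*y*z
∇×A = (x^2*y + 5*x + 3*y^2 + 20*y*z, 9*x^2 - 2*x - 5*y, -2*x*y*z)
At (-1, 2, 3): (129, 1, 12).

(129, 1, 12)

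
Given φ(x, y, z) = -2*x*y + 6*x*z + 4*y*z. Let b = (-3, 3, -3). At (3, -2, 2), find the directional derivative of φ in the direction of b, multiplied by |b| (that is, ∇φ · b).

-72

∂φ/∂x = -2*y + 6*z
∂φ/∂y = -2*x + 4*z
∂φ/∂z = 6*x + 4*y
∇φ at (3, -2, 2) = (16, 2, 10)
∇φ · b = (16)(-3) + (2)(3) + (10)(-3) = -72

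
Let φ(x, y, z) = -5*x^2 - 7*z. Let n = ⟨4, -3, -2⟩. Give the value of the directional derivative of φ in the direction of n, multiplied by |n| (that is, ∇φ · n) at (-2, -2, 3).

∂φ/∂x = -10*x
∂φ/∂y = 0
∂φ/∂z = -7
∇φ at (-2, -2, 3) = (20, 0, -7)
∇φ · n = (20)(4) + (0)(-3) + (-7)(-2) = 94

94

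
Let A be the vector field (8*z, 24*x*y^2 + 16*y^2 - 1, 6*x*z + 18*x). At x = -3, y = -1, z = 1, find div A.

94

∂A₁/∂x = 0
∂A₂/∂y = 48*x*y + 32*y
∂A₃/∂z = 6*x
∇·A = 48*x*y + 6*x + 32*y
At (-3, -1, 1): 94.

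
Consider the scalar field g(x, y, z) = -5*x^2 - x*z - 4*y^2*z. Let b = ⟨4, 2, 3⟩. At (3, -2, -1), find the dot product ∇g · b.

∂g/∂x = -10*x - z
∂g/∂y = -8*y*z
∂g/∂z = -x - 4*y^2
∇g at (3, -2, -1) = (-29, -16, -19)
∇g · b = (-29)(4) + (-16)(2) + (-19)(3) = -205

-205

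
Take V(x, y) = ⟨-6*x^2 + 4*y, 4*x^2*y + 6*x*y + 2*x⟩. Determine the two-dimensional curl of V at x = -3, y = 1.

-20

∂V₂/∂x = 8*x*y + 6*y + 2
∂V₁/∂y = 4
Scalar curl = 8*x*y + 6*y - 2
At (-3, 1): -20.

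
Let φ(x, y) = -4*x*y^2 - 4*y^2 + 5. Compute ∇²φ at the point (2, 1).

-24

∂²φ/∂x² = 0
∂²φ/∂y² = -8*(x + 1)
∇²φ = -8*x - 8
At (2, 1): -24.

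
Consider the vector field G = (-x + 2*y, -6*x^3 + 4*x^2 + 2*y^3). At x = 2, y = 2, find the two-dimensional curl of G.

∂G₂/∂x = -18*x^2 + 8*x
∂G₁/∂y = 2
Scalar curl = -18*x^2 + 8*x - 2
At (2, 2): -58.

-58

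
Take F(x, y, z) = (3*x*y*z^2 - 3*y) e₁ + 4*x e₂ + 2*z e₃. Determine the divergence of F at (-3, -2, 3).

-52

∂F₁/∂x = 3*y*z^2
∂F₂/∂y = 0
∂F₃/∂z = 2
∇·F = 3*y*z^2 + 2
At (-3, -2, 3): -52.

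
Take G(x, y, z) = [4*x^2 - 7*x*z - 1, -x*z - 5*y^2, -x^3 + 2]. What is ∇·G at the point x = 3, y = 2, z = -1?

11

∂G₁/∂x = 8*x - 7*z
∂G₂/∂y = -10*y
∂G₃/∂z = 0
∇·G = 8*x - 10*y - 7*z
At (3, 2, -1): 11.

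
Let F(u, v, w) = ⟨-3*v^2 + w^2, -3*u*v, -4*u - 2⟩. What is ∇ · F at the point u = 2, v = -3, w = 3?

-6

∂F₁/∂u = 0
∂F₂/∂v = -3*u
∂F₃/∂w = 0
∇·F = -3*u
At (2, -3, 3): -6.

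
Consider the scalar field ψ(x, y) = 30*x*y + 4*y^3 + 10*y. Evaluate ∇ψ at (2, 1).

(30, 82)

∂ψ/∂x = 30*y
∂ψ/∂y = 30*x + 12*y^2 + 10
∇ψ = (30*y, 30*x + 12*y^2 + 10)
At (2, 1): (30, 82).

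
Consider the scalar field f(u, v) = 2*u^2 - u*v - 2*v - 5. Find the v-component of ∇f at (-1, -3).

-1

(∇f)_2 = ∂f/∂v = -u - 2
At (-1, -3): -1.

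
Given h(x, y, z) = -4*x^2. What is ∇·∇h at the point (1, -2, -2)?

-8

∂²h/∂x² = -8
∂²h/∂y² = 0
∂²h/∂z² = 0
∇²h = -8
At (1, -2, -2): -8.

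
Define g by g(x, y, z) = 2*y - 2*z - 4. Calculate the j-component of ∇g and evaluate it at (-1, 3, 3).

2

(∇g)_2 = ∂g/∂y = 2
At (-1, 3, 3): 2.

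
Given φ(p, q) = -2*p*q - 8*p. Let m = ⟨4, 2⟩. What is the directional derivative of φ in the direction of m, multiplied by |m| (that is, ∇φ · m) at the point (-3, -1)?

-12

∂φ/∂p = -2*q - 8
∂φ/∂q = -2*p
∇φ at (-3, -1) = (-6, 6)
∇φ · m = (-6)(4) + (6)(2) = -12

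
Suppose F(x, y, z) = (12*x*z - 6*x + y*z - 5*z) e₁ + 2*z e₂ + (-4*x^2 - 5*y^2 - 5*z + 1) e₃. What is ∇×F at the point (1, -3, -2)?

(28, 12, 2)

(∇×F)₁ = ∂F₃/∂y − ∂F₂/∂z = -10*y - 2
(∇×F)₂ = ∂F₁/∂z − ∂F₃/∂x = 20*x + y - 5
(∇×F)₃ = ∂F₂/∂x − ∂F₁/∂y = -z
∇×F = (-10*y - 2, 20*x + y - 5, -z)
At (1, -3, -2): (28, 12, 2).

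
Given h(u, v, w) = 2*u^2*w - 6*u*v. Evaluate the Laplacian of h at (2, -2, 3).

12

∂²h/∂u² = 4*w
∂²h/∂v² = 0
∂²h/∂w² = 0
∇²h = 4*w
At (2, -2, 3): 12.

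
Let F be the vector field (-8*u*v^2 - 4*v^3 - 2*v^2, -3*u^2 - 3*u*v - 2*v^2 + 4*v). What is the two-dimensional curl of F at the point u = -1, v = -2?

∂F₂/∂u = -6*u - 3*v
∂F₁/∂v = -16*u*v - 12*v^2 - 4*v
Scalar curl = 16*u*v - 6*u + 12*v^2 + v
At (-1, -2): 84.

84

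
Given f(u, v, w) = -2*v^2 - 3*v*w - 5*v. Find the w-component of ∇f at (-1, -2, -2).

(∇f)_3 = ∂f/∂w = -3*v
At (-1, -2, -2): 6.

6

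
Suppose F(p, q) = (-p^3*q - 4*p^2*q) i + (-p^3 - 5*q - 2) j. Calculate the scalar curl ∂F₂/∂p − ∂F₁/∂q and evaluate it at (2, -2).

12

∂F₂/∂p = -3*p^2
∂F₁/∂q = -p^3 - 4*p^2
Scalar curl = p^3 + p^2
At (2, -2): 12.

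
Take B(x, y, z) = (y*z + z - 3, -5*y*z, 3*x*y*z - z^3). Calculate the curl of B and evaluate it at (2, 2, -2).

(∇×B)₁ = ∂B₃/∂y − ∂B₂/∂z = 3*x*z + 5*y
(∇×B)₂ = ∂B₁/∂z − ∂B₃/∂x = -3*y*z + y + 1
(∇×B)₃ = ∂B₂/∂x − ∂B₁/∂y = -z
∇×B = (3*x*z + 5*y, -3*y*z + y + 1, -z)
At (2, 2, -2): (-2, 15, 2).

(-2, 15, 2)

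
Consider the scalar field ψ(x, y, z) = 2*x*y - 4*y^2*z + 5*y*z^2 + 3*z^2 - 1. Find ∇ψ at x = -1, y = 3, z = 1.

(6, -21, 0)

∂ψ/∂x = 2*y
∂ψ/∂y = 2*x - 8*y*z + 5*z^2
∂ψ/∂z = -4*y^2 + 10*y*z + 6*z
∇ψ = (2*y, 2*x - 8*y*z + 5*z^2, -4*y^2 + 10*y*z + 6*z)
At (-1, 3, 1): (6, -21, 0).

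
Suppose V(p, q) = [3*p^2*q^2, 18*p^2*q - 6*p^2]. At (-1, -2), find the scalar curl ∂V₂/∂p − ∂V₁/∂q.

∂V₂/∂p = 36*p*q - 12*p
∂V₁/∂q = 6*p^2*q
Scalar curl = -6*p^2*q + 36*p*q - 12*p
At (-1, -2): 96.

96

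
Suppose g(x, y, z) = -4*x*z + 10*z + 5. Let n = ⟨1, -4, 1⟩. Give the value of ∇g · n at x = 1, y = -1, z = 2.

∂g/∂x = -4*z
∂g/∂y = 0
∂g/∂z = -4*x + 10
∇g at (1, -1, 2) = (-8, 0, 6)
∇g · n = (-8)(1) + (0)(-4) + (6)(1) = -2

-2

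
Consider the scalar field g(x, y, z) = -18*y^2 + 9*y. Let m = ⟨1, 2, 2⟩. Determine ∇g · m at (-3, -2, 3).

162

∂g/∂x = 0
∂g/∂y = -36*y + 9
∂g/∂z = 0
∇g at (-3, -2, 3) = (0, 81, 0)
∇g · m = (0)(1) + (81)(2) + (0)(2) = 162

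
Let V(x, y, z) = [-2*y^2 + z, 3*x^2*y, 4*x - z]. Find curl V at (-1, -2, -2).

(0, -3, 4)

(∇×V)₁ = ∂V₃/∂y − ∂V₂/∂z = 0
(∇×V)₂ = ∂V₁/∂z − ∂V₃/∂x = -3
(∇×V)₃ = ∂V₂/∂x − ∂V₁/∂y = 6*x*y + 4*y
∇×V = (0, -3, 6*x*y + 4*y)
At (-1, -2, -2): (0, -3, 4).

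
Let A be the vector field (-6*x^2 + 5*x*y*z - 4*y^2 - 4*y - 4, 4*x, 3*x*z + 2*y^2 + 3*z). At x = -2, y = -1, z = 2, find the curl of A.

(-4, 4, 20)

(∇×A)₁ = ∂A₃/∂y − ∂A₂/∂z = 4*y
(∇×A)₂ = ∂A₁/∂z − ∂A₃/∂x = 5*x*y - 3*z
(∇×A)₃ = ∂A₂/∂x − ∂A₁/∂y = -5*x*z + 8*y + 8
∇×A = (4*y, 5*x*y - 3*z, -5*x*z + 8*y + 8)
At (-2, -1, 2): (-4, 4, 20).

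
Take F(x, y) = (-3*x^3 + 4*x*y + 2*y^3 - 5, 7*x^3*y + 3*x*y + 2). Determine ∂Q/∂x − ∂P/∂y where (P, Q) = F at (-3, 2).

∂F₂/∂x = 21*x^2*y + 3*y
∂F₁/∂y = 4*x + 6*y^2
Scalar curl = 21*x^2*y - 4*x - 6*y^2 + 3*y
At (-3, 2): 372.

372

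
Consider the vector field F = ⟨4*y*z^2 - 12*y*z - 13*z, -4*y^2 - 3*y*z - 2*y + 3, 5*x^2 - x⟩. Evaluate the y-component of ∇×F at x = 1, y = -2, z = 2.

(∇×F)_2 = ∂F₁/∂z − ∂F₃/∂x
= 8*y*z - 12*y - 13 − (10*x - 1)
= -10*x + 8*y*z - 12*y - 12
At (1, -2, 2): -30.

-30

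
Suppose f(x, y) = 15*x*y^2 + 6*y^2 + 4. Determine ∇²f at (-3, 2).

∂²f/∂x² = 0
∂²f/∂y² = 6*(5*x + 2)
∇²f = 30*x + 12
At (-3, 2): -78.

-78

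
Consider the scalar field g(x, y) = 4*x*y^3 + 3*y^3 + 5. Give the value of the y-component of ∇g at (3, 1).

(∇g)_2 = ∂g/∂y = 12*x*y^2 + 9*y^2
At (3, 1): 45.

45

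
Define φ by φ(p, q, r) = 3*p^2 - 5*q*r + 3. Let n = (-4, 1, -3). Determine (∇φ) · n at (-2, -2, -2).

∂φ/∂p = 6*p
∂φ/∂q = -5*r
∂φ/∂r = -5*q
∇φ at (-2, -2, -2) = (-12, 10, 10)
∇φ · n = (-12)(-4) + (10)(1) + (10)(-3) = 28

28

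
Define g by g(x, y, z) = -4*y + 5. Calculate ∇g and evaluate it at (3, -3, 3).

∂g/∂x = 0
∂g/∂y = -4
∂g/∂z = 0
∇g = (0, -4, 0)
At (3, -3, 3): (0, -4, 0).

(0, -4, 0)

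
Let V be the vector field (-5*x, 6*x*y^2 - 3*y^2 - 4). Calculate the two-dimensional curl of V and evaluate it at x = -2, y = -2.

24

∂V₂/∂x = 6*y^2
∂V₁/∂y = 0
Scalar curl = 6*y^2
At (-2, -2): 24.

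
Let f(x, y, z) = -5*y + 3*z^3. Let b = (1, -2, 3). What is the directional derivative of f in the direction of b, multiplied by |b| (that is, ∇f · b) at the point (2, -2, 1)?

∂f/∂x = 0
∂f/∂y = -5
∂f/∂z = 9*z^2
∇f at (2, -2, 1) = (0, -5, 9)
∇f · b = (0)(1) + (-5)(-2) + (9)(3) = 37

37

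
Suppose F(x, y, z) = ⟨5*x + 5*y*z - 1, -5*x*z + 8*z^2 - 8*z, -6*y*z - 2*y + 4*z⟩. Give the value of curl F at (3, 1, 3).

(∇×F)₁ = ∂F₃/∂y − ∂F₂/∂z = 5*x - 22*z + 6
(∇×F)₂ = ∂F₁/∂z − ∂F₃/∂x = 5*y
(∇×F)₃ = ∂F₂/∂x − ∂F₁/∂y = -10*z
∇×F = (5*x - 22*z + 6, 5*y, -10*z)
At (3, 1, 3): (-45, 5, -30).

(-45, 5, -30)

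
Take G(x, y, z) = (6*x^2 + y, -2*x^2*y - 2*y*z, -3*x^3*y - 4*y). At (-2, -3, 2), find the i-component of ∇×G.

(∇×G)_1 = ∂G₃/∂y − ∂G₂/∂z
= -3*x^3 - 4 − (-2*y)
= -3*x^3 + 2*y - 4
At (-2, -3, 2): 14.

14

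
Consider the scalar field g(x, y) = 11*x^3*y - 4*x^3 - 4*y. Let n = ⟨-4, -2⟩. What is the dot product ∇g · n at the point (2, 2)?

∂g/∂x = 33*x^2*y - 12*x^2
∂g/∂y = 11*x^3 - 4
∇g at (2, 2) = (216, 84)
∇g · n = (216)(-4) + (84)(-2) = -1032

-1032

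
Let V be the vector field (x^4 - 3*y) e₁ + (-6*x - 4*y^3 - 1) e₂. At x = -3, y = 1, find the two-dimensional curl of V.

-3

∂V₂/∂x = -6
∂V₁/∂y = -3
Scalar curl = -3
At (-3, 1): -3.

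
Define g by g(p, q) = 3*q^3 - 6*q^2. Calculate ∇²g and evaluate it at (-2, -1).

∂²g/∂p² = 0
∂²g/∂q² = 6*(3*q - 2)
∇²g = 18*q - 12
At (-2, -1): -30.

-30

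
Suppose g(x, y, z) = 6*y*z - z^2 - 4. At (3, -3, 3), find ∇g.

∂g/∂x = 0
∂g/∂y = 6*z
∂g/∂z = 6*y - 2*z
∇g = (0, 6*z, 6*y - 2*z)
At (3, -3, 3): (0, 18, -24).

(0, 18, -24)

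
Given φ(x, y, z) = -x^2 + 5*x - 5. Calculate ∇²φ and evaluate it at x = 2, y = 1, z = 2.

∂²φ/∂x² = -2
∂²φ/∂y² = 0
∂²φ/∂z² = 0
∇²φ = -2
At (2, 1, 2): -2.

-2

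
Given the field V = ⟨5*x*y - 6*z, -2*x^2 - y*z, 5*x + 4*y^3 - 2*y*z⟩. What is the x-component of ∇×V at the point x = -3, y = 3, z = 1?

(∇×V)_1 = ∂V₃/∂y − ∂V₂/∂z
= 12*y^2 - 2*z − (-y)
= 12*y^2 + y - 2*z
At (-3, 3, 1): 109.

109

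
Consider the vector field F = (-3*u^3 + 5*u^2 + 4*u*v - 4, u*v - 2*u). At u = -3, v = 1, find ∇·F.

-110

∂F₁/∂u = -9*u^2 + 10*u + 4*v
∂F₂/∂v = u
∇·F = -9*u^2 + 11*u + 4*v
At (-3, 1): -110.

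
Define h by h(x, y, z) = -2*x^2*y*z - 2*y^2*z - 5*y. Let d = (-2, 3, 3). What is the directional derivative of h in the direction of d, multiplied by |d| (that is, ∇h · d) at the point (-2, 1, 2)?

∂h/∂x = -4*x*y*z
∂h/∂y = -2*x^2*z - 4*y*z - 5
∂h/∂z = -2*x^2*y - 2*y^2
∇h at (-2, 1, 2) = (16, -29, -10)
∇h · d = (16)(-2) + (-29)(3) + (-10)(3) = -149

-149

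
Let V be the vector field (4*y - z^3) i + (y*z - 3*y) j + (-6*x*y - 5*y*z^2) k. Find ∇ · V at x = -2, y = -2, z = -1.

∂V₁/∂x = 0
∂V₂/∂y = z - 3
∂V₃/∂z = -10*y*z
∇·V = -10*y*z + z - 3
At (-2, -2, -1): -24.

-24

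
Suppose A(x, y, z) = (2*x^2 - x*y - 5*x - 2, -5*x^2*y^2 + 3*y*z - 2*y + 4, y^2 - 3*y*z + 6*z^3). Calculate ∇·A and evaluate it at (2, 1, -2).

∂A₁/∂x = 4*x - y - 5
∂A₂/∂y = -10*x^2*y + 3*z - 2
∂A₃/∂z = -3*y + 18*z^2
∇·A = -10*x^2*y + 4*x - 4*y + 18*z^2 + 3*z - 7
At (2, 1, -2): 23.

23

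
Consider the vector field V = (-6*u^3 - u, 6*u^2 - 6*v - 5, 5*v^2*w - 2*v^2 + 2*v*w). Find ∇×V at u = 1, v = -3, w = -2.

(68, 0, 12)

(∇×V)₁ = ∂V₃/∂v − ∂V₂/∂w = 10*v*w - 4*v + 2*w
(∇×V)₂ = ∂V₁/∂w − ∂V₃/∂u = 0
(∇×V)₃ = ∂V₂/∂u − ∂V₁/∂v = 12*u
∇×V = (10*v*w - 4*v + 2*w, 0, 12*u)
At (1, -3, -2): (68, 0, 12).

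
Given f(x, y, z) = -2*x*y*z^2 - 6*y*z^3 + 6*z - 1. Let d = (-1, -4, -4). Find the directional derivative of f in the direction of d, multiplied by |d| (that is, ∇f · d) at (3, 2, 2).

∂f/∂x = -2*y*z^2
∂f/∂y = -2*x*z^2 - 6*z^3
∂f/∂z = -4*x*y*z - 18*y*z^2 + 6
∇f at (3, 2, 2) = (-16, -72, -186)
∇f · d = (-16)(-1) + (-72)(-4) + (-186)(-4) = 1048

1048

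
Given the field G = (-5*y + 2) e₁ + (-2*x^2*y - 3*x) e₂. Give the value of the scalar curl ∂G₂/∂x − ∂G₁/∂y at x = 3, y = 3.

∂G₂/∂x = -4*x*y - 3
∂G₁/∂y = -5
Scalar curl = -4*x*y + 2
At (3, 3): -34.

-34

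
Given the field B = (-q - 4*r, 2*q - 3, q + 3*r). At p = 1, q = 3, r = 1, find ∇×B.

(∇×B)₁ = ∂B₃/∂q − ∂B₂/∂r = 1
(∇×B)₂ = ∂B₁/∂r − ∂B₃/∂p = -4
(∇×B)₃ = ∂B₂/∂p − ∂B₁/∂q = 1
∇×B = (1, -4, 1)
At (1, 3, 1): (1, -4, 1).

(1, -4, 1)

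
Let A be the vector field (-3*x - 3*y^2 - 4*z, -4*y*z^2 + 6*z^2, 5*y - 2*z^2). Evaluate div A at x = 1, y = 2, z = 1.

∂A₁/∂x = -3
∂A₂/∂y = -4*z^2
∂A₃/∂z = -4*z
∇·A = -4*z^2 - 4*z - 3
At (1, 2, 1): -11.

-11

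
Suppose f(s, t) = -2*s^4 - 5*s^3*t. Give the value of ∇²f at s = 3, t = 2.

∂²f/∂s² = -6*s*(4*s + 5*t)
∂²f/∂t² = 0
∇²f = -24*s^2 - 30*s*t
At (3, 2): -396.

-396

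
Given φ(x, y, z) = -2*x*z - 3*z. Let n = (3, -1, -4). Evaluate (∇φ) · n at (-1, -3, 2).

-8

∂φ/∂x = -2*z
∂φ/∂y = 0
∂φ/∂z = -2*x - 3
∇φ at (-1, -3, 2) = (-4, 0, -1)
∇φ · n = (-4)(3) + (0)(-1) + (-1)(-4) = -8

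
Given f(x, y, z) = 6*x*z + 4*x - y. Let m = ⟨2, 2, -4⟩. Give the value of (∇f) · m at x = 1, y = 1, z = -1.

-30

∂f/∂x = 6*z + 4
∂f/∂y = -1
∂f/∂z = 6*x
∇f at (1, 1, -1) = (-2, -1, 6)
∇f · m = (-2)(2) + (-1)(2) + (6)(-4) = -30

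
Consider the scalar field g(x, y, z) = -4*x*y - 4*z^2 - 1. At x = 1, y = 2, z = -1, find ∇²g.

-8

∂²g/∂x² = 0
∂²g/∂y² = 0
∂²g/∂z² = -8
∇²g = -8
At (1, 2, -1): -8.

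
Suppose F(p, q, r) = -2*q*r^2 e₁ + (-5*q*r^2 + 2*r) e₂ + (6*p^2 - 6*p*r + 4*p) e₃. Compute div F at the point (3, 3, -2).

∂F₁/∂p = 0
∂F₂/∂q = -5*r^2
∂F₃/∂r = -6*p
∇·F = -6*p - 5*r^2
At (3, 3, -2): -38.

-38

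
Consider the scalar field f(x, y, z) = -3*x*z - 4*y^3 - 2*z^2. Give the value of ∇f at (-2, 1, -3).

(9, -12, 18)

∂f/∂x = -3*z
∂f/∂y = -12*y^2
∂f/∂z = -3*x - 4*z
∇f = (-3*z, -12*y^2, -3*x - 4*z)
At (-2, 1, -3): (9, -12, 18).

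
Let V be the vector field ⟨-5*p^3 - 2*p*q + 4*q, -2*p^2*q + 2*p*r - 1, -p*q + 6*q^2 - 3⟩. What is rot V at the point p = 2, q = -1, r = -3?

(-18, -1, 2)

(∇×V)₁ = ∂V₃/∂q − ∂V₂/∂r = -3*p + 12*q
(∇×V)₂ = ∂V₁/∂r − ∂V₃/∂p = q
(∇×V)₃ = ∂V₂/∂p − ∂V₁/∂q = -4*p*q + 2*p + 2*r - 4
∇×V = (-3*p + 12*q, q, -4*p*q + 2*p + 2*r - 4)
At (2, -1, -3): (-18, -1, 2).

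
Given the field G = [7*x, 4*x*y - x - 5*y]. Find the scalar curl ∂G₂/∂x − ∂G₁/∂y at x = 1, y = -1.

-5

∂G₂/∂x = 4*y - 1
∂G₁/∂y = 0
Scalar curl = 4*y - 1
At (1, -1): -5.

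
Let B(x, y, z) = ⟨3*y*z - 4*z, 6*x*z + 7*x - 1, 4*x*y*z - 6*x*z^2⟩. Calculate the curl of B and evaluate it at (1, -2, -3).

(-18, 20, -2)

(∇×B)₁ = ∂B₃/∂y − ∂B₂/∂z = 4*x*z - 6*x
(∇×B)₂ = ∂B₁/∂z − ∂B₃/∂x = -4*y*z + 3*y + 6*z^2 - 4
(∇×B)₃ = ∂B₂/∂x − ∂B₁/∂y = 3*z + 7
∇×B = (4*x*z - 6*x, -4*y*z + 3*y + 6*z^2 - 4, 3*z + 7)
At (1, -2, -3): (-18, 20, -2).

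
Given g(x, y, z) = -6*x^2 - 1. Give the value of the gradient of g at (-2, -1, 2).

(24, 0, 0)

∂g/∂x = -12*x
∂g/∂y = 0
∂g/∂z = 0
∇g = (-12*x, 0, 0)
At (-2, -1, 2): (24, 0, 0).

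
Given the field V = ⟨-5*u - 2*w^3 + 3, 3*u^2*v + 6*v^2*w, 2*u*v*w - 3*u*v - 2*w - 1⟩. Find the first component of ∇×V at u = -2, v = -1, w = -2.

8

(∇×V)_1 = ∂V₃/∂v − ∂V₂/∂w
= 2*u*w - 3*u − (6*v^2)
= 2*u*w - 3*u - 6*v^2
At (-2, -1, -2): 8.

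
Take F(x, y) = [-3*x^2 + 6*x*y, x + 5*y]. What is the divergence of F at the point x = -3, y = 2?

35

∂F₁/∂x = -6*x + 6*y
∂F₂/∂y = 5
∇·F = -6*x + 6*y + 5
At (-3, 2): 35.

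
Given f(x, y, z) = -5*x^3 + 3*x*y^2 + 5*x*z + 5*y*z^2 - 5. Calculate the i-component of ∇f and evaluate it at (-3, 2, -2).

-133

(∇f)_1 = ∂f/∂x = -15*x^2 + 3*y^2 + 5*z
At (-3, 2, -2): -133.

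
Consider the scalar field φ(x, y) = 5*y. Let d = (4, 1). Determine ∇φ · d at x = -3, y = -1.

5

∂φ/∂x = 0
∂φ/∂y = 5
∇φ at (-3, -1) = (0, 5)
∇φ · d = (0)(4) + (5)(1) = 5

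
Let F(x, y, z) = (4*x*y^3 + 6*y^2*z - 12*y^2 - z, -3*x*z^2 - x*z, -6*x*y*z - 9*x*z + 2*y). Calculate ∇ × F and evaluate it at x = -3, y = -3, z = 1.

(∇×F)₁ = ∂F₃/∂y − ∂F₂/∂z = x + 2
(∇×F)₂ = ∂F₁/∂z − ∂F₃/∂x = 6*y^2 + 6*y*z + 9*z - 1
(∇×F)₃ = ∂F₂/∂x − ∂F₁/∂y = -12*x*y^2 - 12*y*z + 24*y - 3*z^2 - z
∇×F = (x + 2, 6*y^2 + 6*y*z + 9*z - 1, -12*x*y^2 - 12*y*z + 24*y - 3*z^2 - z)
At (-3, -3, 1): (-1, 44, 284).

(-1, 44, 284)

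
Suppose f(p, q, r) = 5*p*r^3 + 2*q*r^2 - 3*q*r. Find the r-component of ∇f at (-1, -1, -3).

-120

(∇f)_3 = ∂f/∂r = 15*p*r^2 + 4*q*r - 3*q
At (-1, -1, -3): -120.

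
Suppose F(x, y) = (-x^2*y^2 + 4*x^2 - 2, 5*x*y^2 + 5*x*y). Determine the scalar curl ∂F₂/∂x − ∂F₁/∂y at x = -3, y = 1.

28

∂F₂/∂x = 5*y^2 + 5*y
∂F₁/∂y = -2*x^2*y
Scalar curl = 2*x^2*y + 5*y^2 + 5*y
At (-3, 1): 28.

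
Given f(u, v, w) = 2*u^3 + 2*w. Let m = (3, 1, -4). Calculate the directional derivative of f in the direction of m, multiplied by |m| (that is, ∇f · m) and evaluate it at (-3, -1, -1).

∂f/∂u = 6*u^2
∂f/∂v = 0
∂f/∂w = 2
∇f at (-3, -1, -1) = (54, 0, 2)
∇f · m = (54)(3) + (0)(1) + (2)(-4) = 154

154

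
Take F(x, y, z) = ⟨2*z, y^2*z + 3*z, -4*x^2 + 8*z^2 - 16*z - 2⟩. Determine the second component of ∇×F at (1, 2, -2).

(∇×F)_2 = ∂F₁/∂z − ∂F₃/∂x
= 2 − (-8*x)
= 8*x + 2
At (1, 2, -2): 10.

10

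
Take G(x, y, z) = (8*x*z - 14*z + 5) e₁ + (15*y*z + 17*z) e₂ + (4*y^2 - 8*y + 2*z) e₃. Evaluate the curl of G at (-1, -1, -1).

(∇×G)₁ = ∂G₃/∂y − ∂G₂/∂z = -7*y - 25
(∇×G)₂ = ∂G₁/∂z − ∂G₃/∂x = 8*x - 14
(∇×G)₃ = ∂G₂/∂x − ∂G₁/∂y = 0
∇×G = (-7*y - 25, 8*x - 14, 0)
At (-1, -1, -1): (-18, -22, 0).

(-18, -22, 0)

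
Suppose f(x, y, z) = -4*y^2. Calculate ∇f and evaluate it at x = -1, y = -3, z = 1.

(0, 24, 0)

∂f/∂x = 0
∂f/∂y = -8*y
∂f/∂z = 0
∇f = (0, -8*y, 0)
At (-1, -3, 1): (0, 24, 0).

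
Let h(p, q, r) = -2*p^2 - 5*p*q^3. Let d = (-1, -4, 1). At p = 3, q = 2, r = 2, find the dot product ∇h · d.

∂h/∂p = -4*p - 5*q^3
∂h/∂q = -15*p*q^2
∂h/∂r = 0
∇h at (3, 2, 2) = (-52, -180, 0)
∇h · d = (-52)(-1) + (-180)(-4) + (0)(1) = 772

772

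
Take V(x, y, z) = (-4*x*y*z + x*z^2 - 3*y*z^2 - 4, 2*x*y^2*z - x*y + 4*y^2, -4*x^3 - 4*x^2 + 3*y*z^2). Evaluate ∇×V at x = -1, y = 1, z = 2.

(14, -8, 7)

(∇×V)₁ = ∂V₃/∂y − ∂V₂/∂z = -2*x*y^2 + 3*z^2
(∇×V)₂ = ∂V₁/∂z − ∂V₃/∂x = 12*x^2 - 4*x*y + 2*x*z + 8*x - 6*y*z
(∇×V)₃ = ∂V₂/∂x − ∂V₁/∂y = 4*x*z + 2*y^2*z - y + 3*z^2
∇×V = (-2*x*y^2 + 3*z^2, 12*x^2 - 4*x*y + 2*x*z + 8*x - 6*y*z, 4*x*z + 2*y^2*z - y + 3*z^2)
At (-1, 1, 2): (14, -8, 7).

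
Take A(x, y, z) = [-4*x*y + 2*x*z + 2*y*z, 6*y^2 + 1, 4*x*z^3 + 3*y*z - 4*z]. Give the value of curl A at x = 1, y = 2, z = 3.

(9, -102, -2)

(∇×A)₁ = ∂A₃/∂y − ∂A₂/∂z = 3*z
(∇×A)₂ = ∂A₁/∂z − ∂A₃/∂x = 2*x + 2*y - 4*z^3
(∇×A)₃ = ∂A₂/∂x − ∂A₁/∂y = 4*x - 2*z
∇×A = (3*z, 2*x + 2*y - 4*z^3, 4*x - 2*z)
At (1, 2, 3): (9, -102, -2).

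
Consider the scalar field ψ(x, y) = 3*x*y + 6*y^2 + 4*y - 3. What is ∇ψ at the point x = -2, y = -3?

∂ψ/∂x = 3*y
∂ψ/∂y = 3*x + 12*y + 4
∇ψ = (3*y, 3*x + 12*y + 4)
At (-2, -3): (-9, -38).

(-9, -38)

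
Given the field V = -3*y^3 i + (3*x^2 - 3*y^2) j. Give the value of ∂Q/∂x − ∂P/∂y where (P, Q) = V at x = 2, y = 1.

∂V₂/∂x = 6*x
∂V₁/∂y = -9*y^2
Scalar curl = 6*x + 9*y^2
At (2, 1): 21.

21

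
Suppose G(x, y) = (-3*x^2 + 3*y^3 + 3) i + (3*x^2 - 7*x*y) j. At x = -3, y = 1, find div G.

39

∂G₁/∂x = -6*x
∂G₂/∂y = -7*x
∇·G = -13*x
At (-3, 1): 39.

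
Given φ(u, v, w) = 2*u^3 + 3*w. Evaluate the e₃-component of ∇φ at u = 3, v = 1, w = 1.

(∇φ)_3 = ∂φ/∂w = 3
At (3, 1, 1): 3.

3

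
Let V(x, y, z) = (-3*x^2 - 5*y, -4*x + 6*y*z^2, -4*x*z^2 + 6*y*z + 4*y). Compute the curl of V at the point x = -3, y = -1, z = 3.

(∇×V)₁ = ∂V₃/∂y − ∂V₂/∂z = -12*y*z + 6*z + 4
(∇×V)₂ = ∂V₁/∂z − ∂V₃/∂x = 4*z^2
(∇×V)₃ = ∂V₂/∂x − ∂V₁/∂y = 1
∇×V = (-12*y*z + 6*z + 4, 4*z^2, 1)
At (-3, -1, 3): (58, 36, 1).

(58, 36, 1)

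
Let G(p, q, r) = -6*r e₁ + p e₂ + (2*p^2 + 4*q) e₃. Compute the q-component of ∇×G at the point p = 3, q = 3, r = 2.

(∇×G)_2 = ∂G₁/∂r − ∂G₃/∂p
= -6 − (4*p)
= -4*p - 6
At (3, 3, 2): -18.

-18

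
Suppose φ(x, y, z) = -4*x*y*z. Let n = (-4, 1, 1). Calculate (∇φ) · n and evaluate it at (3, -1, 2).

-44

∂φ/∂x = -4*y*z
∂φ/∂y = -4*x*z
∂φ/∂z = -4*x*y
∇φ at (3, -1, 2) = (8, -24, 12)
∇φ · n = (8)(-4) + (-24)(1) + (12)(1) = -44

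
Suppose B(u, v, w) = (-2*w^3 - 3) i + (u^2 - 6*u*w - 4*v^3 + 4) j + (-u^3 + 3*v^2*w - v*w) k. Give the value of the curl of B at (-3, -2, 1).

(-31, 21, -12)

(∇×B)₁ = ∂B₃/∂v − ∂B₂/∂w = 6*u + 6*v*w - w
(∇×B)₂ = ∂B₁/∂w − ∂B₃/∂u = 3*u^2 - 6*w^2
(∇×B)₃ = ∂B₂/∂u − ∂B₁/∂v = 2*u - 6*w
∇×B = (6*u + 6*v*w - w, 3*u^2 - 6*w^2, 2*u - 6*w)
At (-3, -2, 1): (-31, 21, -12).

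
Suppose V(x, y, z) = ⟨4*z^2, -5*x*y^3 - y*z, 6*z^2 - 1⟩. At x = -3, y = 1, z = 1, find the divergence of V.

∂V₁/∂x = 0
∂V₂/∂y = -15*x*y^2 - z
∂V₃/∂z = 12*z
∇·V = -15*x*y^2 + 11*z
At (-3, 1, 1): 56.

56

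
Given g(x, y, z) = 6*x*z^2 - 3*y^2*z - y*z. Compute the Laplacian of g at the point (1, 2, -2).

24

∂²g/∂x² = 0
∂²g/∂y² = -6*z
∂²g/∂z² = 12*x
∇²g = 12*x - 6*z
At (1, 2, -2): 24.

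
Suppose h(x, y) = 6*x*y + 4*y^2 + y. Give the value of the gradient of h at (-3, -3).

∂h/∂x = 6*y
∂h/∂y = 6*x + 8*y + 1
∇h = (6*y, 6*x + 8*y + 1)
At (-3, -3): (-18, -41).

(-18, -41)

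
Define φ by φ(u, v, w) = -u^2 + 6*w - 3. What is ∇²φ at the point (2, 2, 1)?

∂²φ/∂u² = -2
∂²φ/∂v² = 0
∂²φ/∂w² = 0
∇²φ = -2
At (2, 2, 1): -2.

-2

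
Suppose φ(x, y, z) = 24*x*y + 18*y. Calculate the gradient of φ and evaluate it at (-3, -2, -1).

(-48, -54, 0)

∂φ/∂x = 24*y
∂φ/∂y = 24*x + 18
∂φ/∂z = 0
∇φ = (24*y, 24*x + 18, 0)
At (-3, -2, -1): (-48, -54, 0).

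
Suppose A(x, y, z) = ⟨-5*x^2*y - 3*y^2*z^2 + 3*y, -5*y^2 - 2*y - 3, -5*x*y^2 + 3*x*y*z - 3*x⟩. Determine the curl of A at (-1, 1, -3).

(19, 35, 56)

(∇×A)₁ = ∂A₃/∂y − ∂A₂/∂z = -10*x*y + 3*x*z
(∇×A)₂ = ∂A₁/∂z − ∂A₃/∂x = -6*y^2*z + 5*y^2 - 3*y*z + 3
(∇×A)₃ = ∂A₂/∂x − ∂A₁/∂y = 5*x^2 + 6*y*z^2 - 3
∇×A = (-10*x*y + 3*x*z, -6*y^2*z + 5*y^2 - 3*y*z + 3, 5*x^2 + 6*y*z^2 - 3)
At (-1, 1, -3): (19, 35, 56).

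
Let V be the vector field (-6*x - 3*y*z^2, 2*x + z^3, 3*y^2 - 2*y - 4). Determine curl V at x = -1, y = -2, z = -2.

(∇×V)₁ = ∂V₃/∂y − ∂V₂/∂z = 6*y - 3*z^2 - 2
(∇×V)₂ = ∂V₁/∂z − ∂V₃/∂x = -6*y*z
(∇×V)₃ = ∂V₂/∂x − ∂V₁/∂y = 3*z^2 + 2
∇×V = (6*y - 3*z^2 - 2, -6*y*z, 3*z^2 + 2)
At (-1, -2, -2): (-26, -24, 14).

(-26, -24, 14)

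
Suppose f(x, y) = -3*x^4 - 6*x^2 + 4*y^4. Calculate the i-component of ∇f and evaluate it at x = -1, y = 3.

(∇f)_1 = ∂f/∂x = -12*x^3 - 12*x
At (-1, 3): 24.

24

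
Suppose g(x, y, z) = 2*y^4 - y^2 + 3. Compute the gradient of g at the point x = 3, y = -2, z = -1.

(0, -60, 0)

∂g/∂x = 0
∂g/∂y = 8*y^3 - 2*y
∂g/∂z = 0
∇g = (0, 8*y^3 - 2*y, 0)
At (3, -2, -1): (0, -60, 0).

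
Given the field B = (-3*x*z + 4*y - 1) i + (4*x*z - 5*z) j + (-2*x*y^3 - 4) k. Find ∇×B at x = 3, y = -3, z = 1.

(∇×B)₁ = ∂B₃/∂y − ∂B₂/∂z = -6*x*y^2 - 4*x + 5
(∇×B)₂ = ∂B₁/∂z − ∂B₃/∂x = -3*x + 2*y^3
(∇×B)₃ = ∂B₂/∂x − ∂B₁/∂y = 4*z - 4
∇×B = (-6*x*y^2 - 4*x + 5, -3*x + 2*y^3, 4*z - 4)
At (3, -3, 1): (-169, -63, 0).

(-169, -63, 0)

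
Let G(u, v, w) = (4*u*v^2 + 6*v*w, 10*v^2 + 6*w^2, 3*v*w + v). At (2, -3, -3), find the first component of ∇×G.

(∇×G)_1 = ∂G₃/∂v − ∂G₂/∂w
= 3*w + 1 − (12*w)
= -9*w + 1
At (2, -3, -3): 28.

28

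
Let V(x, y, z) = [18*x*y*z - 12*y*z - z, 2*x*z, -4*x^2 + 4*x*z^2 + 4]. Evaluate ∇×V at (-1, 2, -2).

(∇×V)₁ = ∂V₃/∂y − ∂V₂/∂z = -2*x
(∇×V)₂ = ∂V₁/∂z − ∂V₃/∂x = 18*x*y + 8*x - 12*y - 4*z^2 - 1
(∇×V)₃ = ∂V₂/∂x − ∂V₁/∂y = -18*x*z + 14*z
∇×V = (-2*x, 18*x*y + 8*x - 12*y - 4*z^2 - 1, -18*x*z + 14*z)
At (-1, 2, -2): (2, -85, -64).

(2, -85, -64)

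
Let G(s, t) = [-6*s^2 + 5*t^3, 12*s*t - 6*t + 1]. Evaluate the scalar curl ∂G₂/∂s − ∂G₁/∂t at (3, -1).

∂G₂/∂s = 12*t
∂G₁/∂t = 15*t^2
Scalar curl = -15*t^2 + 12*t
At (3, -1): -27.

-27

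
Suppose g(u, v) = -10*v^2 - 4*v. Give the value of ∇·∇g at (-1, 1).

-20

∂²g/∂u² = 0
∂²g/∂v² = -20
∇²g = -20
At (-1, 1): -20.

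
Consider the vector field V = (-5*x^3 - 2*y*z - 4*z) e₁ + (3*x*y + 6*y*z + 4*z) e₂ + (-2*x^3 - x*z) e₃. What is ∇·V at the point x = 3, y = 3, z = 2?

-117

∂V₁/∂x = -15*x^2
∂V₂/∂y = 3*x + 6*z
∂V₃/∂z = -x
∇·V = -15*x^2 + 2*x + 6*z
At (3, 3, 2): -117.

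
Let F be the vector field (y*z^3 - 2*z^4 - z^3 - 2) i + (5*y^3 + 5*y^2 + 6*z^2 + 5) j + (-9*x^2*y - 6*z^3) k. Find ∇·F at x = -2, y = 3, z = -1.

147

∂F₁/∂x = 0
∂F₂/∂y = 15*y^2 + 10*y
∂F₃/∂z = -18*z^2
∇·F = 15*y^2 + 10*y - 18*z^2
At (-2, 3, -1): 147.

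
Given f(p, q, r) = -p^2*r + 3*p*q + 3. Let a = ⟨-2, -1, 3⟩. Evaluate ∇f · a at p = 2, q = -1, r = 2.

4

∂f/∂p = -2*p*r + 3*q
∂f/∂q = 3*p
∂f/∂r = -p^2
∇f at (2, -1, 2) = (-11, 6, -4)
∇f · a = (-11)(-2) + (6)(-1) + (-4)(3) = 4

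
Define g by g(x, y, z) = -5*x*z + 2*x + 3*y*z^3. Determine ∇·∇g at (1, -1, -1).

∂²g/∂x² = 0
∂²g/∂y² = 0
∂²g/∂z² = 18*y*z
∇²g = 18*y*z
At (1, -1, -1): 18.

18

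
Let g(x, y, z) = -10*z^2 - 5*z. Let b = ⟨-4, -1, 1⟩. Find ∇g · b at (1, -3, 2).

∂g/∂x = 0
∂g/∂y = 0
∂g/∂z = -20*z - 5
∇g at (1, -3, 2) = (0, 0, -45)
∇g · b = (0)(-4) + (0)(-1) + (-45)(1) = -45

-45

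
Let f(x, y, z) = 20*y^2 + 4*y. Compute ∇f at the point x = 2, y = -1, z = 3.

∂f/∂x = 0
∂f/∂y = 40*y + 4
∂f/∂z = 0
∇f = (0, 40*y + 4, 0)
At (2, -1, 3): (0, -36, 0).

(0, -36, 0)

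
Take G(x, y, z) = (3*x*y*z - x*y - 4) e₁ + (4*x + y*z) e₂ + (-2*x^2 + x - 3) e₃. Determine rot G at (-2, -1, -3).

(∇×G)₁ = ∂G₃/∂y − ∂G₂/∂z = -y
(∇×G)₂ = ∂G₁/∂z − ∂G₃/∂x = 3*x*y + 4*x - 1
(∇×G)₃ = ∂G₂/∂x − ∂G₁/∂y = -3*x*z + x + 4
∇×G = (-y, 3*x*y + 4*x - 1, -3*x*z + x + 4)
At (-2, -1, -3): (1, -3, -16).

(1, -3, -16)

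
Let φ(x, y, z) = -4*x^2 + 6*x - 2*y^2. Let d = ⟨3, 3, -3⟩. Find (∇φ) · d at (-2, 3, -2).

∂φ/∂x = -8*x + 6
∂φ/∂y = -4*y
∂φ/∂z = 0
∇φ at (-2, 3, -2) = (22, -12, 0)
∇φ · d = (22)(3) + (-12)(3) + (0)(-3) = 30

30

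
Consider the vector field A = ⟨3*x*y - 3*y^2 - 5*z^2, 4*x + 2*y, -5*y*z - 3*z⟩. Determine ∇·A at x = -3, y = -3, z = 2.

5

∂A₁/∂x = 3*y
∂A₂/∂y = 2
∂A₃/∂z = -5*y - 3
∇·A = -2*y - 1
At (-3, -3, 2): 5.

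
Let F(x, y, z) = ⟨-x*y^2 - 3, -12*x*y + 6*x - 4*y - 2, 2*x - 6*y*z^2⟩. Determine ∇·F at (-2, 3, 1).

∂F₁/∂x = -y^2
∂F₂/∂y = -12*x - 4
∂F₃/∂z = -12*y*z
∇·F = -12*x - y^2 - 12*y*z - 4
At (-2, 3, 1): -25.

-25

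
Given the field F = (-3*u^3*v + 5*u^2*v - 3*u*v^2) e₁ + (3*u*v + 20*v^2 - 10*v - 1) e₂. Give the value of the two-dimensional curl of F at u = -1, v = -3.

∂F₂/∂u = 3*v
∂F₁/∂v = -3*u^3 + 5*u^2 - 6*u*v
Scalar curl = 3*u^3 - 5*u^2 + 6*u*v + 3*v
At (-1, -3): 1.

1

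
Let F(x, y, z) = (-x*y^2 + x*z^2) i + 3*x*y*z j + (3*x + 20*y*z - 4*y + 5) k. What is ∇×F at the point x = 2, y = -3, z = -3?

(∇×F)₁ = ∂F₃/∂y − ∂F₂/∂z = -3*x*y + 20*z - 4
(∇×F)₂ = ∂F₁/∂z − ∂F₃/∂x = 2*x*z - 3
(∇×F)₃ = ∂F₂/∂x − ∂F₁/∂y = 2*x*y + 3*y*z
∇×F = (-3*x*y + 20*z - 4, 2*x*z - 3, 2*x*y + 3*y*z)
At (2, -3, -3): (-46, -15, 15).

(-46, -15, 15)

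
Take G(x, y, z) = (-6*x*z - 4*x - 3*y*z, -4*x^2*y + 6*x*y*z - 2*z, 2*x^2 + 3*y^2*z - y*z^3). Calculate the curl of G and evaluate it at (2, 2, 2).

(-6, -26, -2)

(∇×G)₁ = ∂G₃/∂y − ∂G₂/∂z = -6*x*y + 6*y*z - z^3 + 2
(∇×G)₂ = ∂G₁/∂z − ∂G₃/∂x = -10*x - 3*y
(∇×G)₃ = ∂G₂/∂x − ∂G₁/∂y = -8*x*y + 6*y*z + 3*z
∇×G = (-6*x*y + 6*y*z - z^3 + 2, -10*x - 3*y, -8*x*y + 6*y*z + 3*z)
At (2, 2, 2): (-6, -26, -2).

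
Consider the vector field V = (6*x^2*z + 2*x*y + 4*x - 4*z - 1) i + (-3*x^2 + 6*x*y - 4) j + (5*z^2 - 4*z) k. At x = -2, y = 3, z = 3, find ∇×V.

(0, 20, 34)

(∇×V)₁ = ∂V₃/∂y − ∂V₂/∂z = 0
(∇×V)₂ = ∂V₁/∂z − ∂V₃/∂x = 6*x^2 - 4
(∇×V)₃ = ∂V₂/∂x − ∂V₁/∂y = -8*x + 6*y
∇×V = (0, 6*x^2 - 4, -8*x + 6*y)
At (-2, 3, 3): (0, 20, 34).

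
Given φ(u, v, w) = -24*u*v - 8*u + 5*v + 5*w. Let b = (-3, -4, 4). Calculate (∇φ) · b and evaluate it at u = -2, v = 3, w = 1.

48

∂φ/∂u = -24*v - 8
∂φ/∂v = -24*u + 5
∂φ/∂w = 5
∇φ at (-2, 3, 1) = (-80, 53, 5)
∇φ · b = (-80)(-3) + (53)(-4) + (5)(4) = 48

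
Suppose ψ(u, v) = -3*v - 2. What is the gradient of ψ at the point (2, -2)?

∂ψ/∂u = 0
∂ψ/∂v = -3
∇ψ = (0, -3)
At (2, -2): (0, -3).

(0, -3)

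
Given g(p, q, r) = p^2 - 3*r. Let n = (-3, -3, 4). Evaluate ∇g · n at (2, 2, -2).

-24

∂g/∂p = 2*p
∂g/∂q = 0
∂g/∂r = -3
∇g at (2, 2, -2) = (4, 0, -3)
∇g · n = (4)(-3) + (0)(-3) + (-3)(4) = -24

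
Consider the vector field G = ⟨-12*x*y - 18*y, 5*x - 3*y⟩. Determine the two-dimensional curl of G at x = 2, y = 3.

47

∂G₂/∂x = 5
∂G₁/∂y = -12*x - 18
Scalar curl = 12*x + 23
At (2, 3): 47.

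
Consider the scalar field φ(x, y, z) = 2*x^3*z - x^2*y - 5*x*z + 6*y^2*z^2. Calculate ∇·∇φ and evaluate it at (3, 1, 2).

∂²φ/∂x² = 2*(6*x*z - y)
∂²φ/∂y² = 12*z^2
∂²φ/∂z² = 12*y^2
∇²φ = 12*x*z + 12*y^2 - 2*y + 12*z^2
At (3, 1, 2): 130.

130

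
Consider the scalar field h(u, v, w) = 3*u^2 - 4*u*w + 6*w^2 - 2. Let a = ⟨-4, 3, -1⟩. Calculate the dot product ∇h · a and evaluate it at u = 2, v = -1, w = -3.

-52

∂h/∂u = 6*u - 4*w
∂h/∂v = 0
∂h/∂w = -4*u + 12*w
∇h at (2, -1, -3) = (24, 0, -44)
∇h · a = (24)(-4) + (0)(3) + (-44)(-1) = -52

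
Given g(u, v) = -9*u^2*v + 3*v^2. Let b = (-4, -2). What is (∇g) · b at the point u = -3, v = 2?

-294

∂g/∂u = -18*u*v
∂g/∂v = -9*u^2 + 6*v
∇g at (-3, 2) = (108, -69)
∇g · b = (108)(-4) + (-69)(-2) = -294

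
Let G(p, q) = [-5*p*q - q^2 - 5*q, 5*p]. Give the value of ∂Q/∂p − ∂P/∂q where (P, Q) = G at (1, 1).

17

∂G₂/∂p = 5
∂G₁/∂q = -5*p - 2*q - 5
Scalar curl = 5*p + 2*q + 10
At (1, 1): 17.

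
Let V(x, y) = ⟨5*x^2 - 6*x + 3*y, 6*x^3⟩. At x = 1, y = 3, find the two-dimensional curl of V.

15

∂V₂/∂x = 18*x^2
∂V₁/∂y = 3
Scalar curl = 18*x^2 - 3
At (1, 3): 15.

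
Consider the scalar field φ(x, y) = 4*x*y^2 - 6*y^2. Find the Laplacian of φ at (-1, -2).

-20

∂²φ/∂x² = 0
∂²φ/∂y² = 4*(2*x - 3)
∇²φ = 8*x - 12
At (-1, -2): -20.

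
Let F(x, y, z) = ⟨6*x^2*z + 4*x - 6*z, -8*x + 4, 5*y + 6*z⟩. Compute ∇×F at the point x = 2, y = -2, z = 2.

(5, 18, -8)

(∇×F)₁ = ∂F₃/∂y − ∂F₂/∂z = 5
(∇×F)₂ = ∂F₁/∂z − ∂F₃/∂x = 6*x^2 - 6
(∇×F)₃ = ∂F₂/∂x − ∂F₁/∂y = -8
∇×F = (5, 6*x^2 - 6, -8)
At (2, -2, 2): (5, 18, -8).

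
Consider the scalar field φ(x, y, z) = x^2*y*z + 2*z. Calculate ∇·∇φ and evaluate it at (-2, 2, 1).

4

∂²φ/∂x² = 2*y*z
∂²φ/∂y² = 0
∂²φ/∂z² = 0
∇²φ = 2*y*z
At (-2, 2, 1): 4.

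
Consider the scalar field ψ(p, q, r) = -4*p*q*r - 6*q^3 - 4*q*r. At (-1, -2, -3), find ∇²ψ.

72

∂²ψ/∂p² = 0
∂²ψ/∂q² = -36*q
∂²ψ/∂r² = 0
∇²ψ = -36*q
At (-1, -2, -3): 72.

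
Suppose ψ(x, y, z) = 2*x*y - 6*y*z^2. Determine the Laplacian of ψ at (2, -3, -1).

36

∂²ψ/∂x² = 0
∂²ψ/∂y² = 0
∂²ψ/∂z² = -12*y
∇²ψ = -12*y
At (2, -3, -1): 36.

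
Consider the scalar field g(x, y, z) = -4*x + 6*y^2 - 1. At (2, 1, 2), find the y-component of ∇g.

(∇g)_2 = ∂g/∂y = 12*y
At (2, 1, 2): 12.

12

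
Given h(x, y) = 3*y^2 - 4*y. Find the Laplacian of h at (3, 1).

6

∂²h/∂x² = 0
∂²h/∂y² = 6
∇²h = 6
At (3, 1): 6.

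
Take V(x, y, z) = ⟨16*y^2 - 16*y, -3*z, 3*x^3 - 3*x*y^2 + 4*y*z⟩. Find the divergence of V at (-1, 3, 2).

12

∂V₁/∂x = 0
∂V₂/∂y = 0
∂V₃/∂z = 4*y
∇·V = 4*y
At (-1, 3, 2): 12.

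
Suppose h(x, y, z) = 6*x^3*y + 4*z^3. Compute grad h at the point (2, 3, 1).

∂h/∂x = 18*x^2*y
∂h/∂y = 6*x^3
∂h/∂z = 12*z^2
∇h = (18*x^2*y, 6*x^3, 12*z^2)
At (2, 3, 1): (216, 48, 12).

(216, 48, 12)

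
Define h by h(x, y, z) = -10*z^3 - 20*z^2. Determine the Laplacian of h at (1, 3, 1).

∂²h/∂x² = 0
∂²h/∂y² = 0
∂²h/∂z² = -20*(3*z + 2)
∇²h = -60*z - 40
At (1, 3, 1): -100.

-100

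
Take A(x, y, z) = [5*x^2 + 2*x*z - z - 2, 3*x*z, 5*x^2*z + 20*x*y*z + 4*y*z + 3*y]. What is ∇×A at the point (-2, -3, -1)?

(∇×A)₁ = ∂A₃/∂y − ∂A₂/∂z = 20*x*z - 3*x + 4*z + 3
(∇×A)₂ = ∂A₁/∂z − ∂A₃/∂x = -10*x*z + 2*x - 20*y*z - 1
(∇×A)₃ = ∂A₂/∂x − ∂A₁/∂y = 3*z
∇×A = (20*x*z - 3*x + 4*z + 3, -10*x*z + 2*x - 20*y*z - 1, 3*z)
At (-2, -3, -1): (45, -85, -3).

(45, -85, -3)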